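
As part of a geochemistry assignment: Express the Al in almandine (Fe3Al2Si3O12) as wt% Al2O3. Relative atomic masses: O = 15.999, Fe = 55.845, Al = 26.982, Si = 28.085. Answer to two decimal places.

M(Fe3Al2Si3O12) = 497.742 g/mol; M(Al2O3) = 101.961 g/mol.
Moles Al2O3 per formula unit = 2 Al ÷ 2 = 1.0000.
Al2O3 fraction = (1.0000 × 101.961) / 497.742 = 101.961/497.742 = 0.2048.

20.48 wt%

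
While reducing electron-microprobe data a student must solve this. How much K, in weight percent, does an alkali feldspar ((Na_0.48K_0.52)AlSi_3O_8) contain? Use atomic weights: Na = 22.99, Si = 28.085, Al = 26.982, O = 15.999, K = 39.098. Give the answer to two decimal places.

M((Na_0.48K_0.52)AlSi_3O_8) = 270.595 g/mol.
K contributes 0.52 × 39.098 = 20.331 g per mole.
20.331/270.595 = 0.0751 → 7.51%.

7.51 weight percent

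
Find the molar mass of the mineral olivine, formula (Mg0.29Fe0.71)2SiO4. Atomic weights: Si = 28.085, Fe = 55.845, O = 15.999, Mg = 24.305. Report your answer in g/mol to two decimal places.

The formula mass is the sum 0.58(24.305) + 1.42(55.845) + 1(28.085) + 4(15.999).

185.48 g/mol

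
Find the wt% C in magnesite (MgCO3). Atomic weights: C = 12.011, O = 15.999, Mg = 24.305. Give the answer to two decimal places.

Formula mass = 1*24.305 + 1*12.011 + 3*15.999 = 84.313 g/mol, of which 12.011 g is C.
So C makes up 12.011/84.313 = 0.1425 of the mass, i.e. 14.25%.

14.25 weight percent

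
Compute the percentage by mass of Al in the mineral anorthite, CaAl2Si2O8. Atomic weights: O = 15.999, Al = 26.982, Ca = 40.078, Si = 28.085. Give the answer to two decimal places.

Formula mass = 1*40.078 + 2*26.982 + 2*28.085 + 8*15.999 = 278.204 g/mol, of which 53.964 g is Al.
So Al makes up 53.964/278.204 = 0.1940 of the mass, i.e. 19.40%.

19.40 wt%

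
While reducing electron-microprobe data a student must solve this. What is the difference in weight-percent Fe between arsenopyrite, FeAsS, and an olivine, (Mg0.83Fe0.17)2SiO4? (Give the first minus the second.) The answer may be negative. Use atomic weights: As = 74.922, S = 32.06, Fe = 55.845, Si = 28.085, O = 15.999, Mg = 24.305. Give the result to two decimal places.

21.76 percentage points

M(FeAsS) = 162.827 g/mol, so wt% Fe = 55.845/162.827 × 100 = 34.30%.
M((Mg0.83Fe0.17)2SiO4) = 151.415 g/mol, so wt% Fe = 18.987/151.415 × 100 = 12.54%.
34.30 − 12.54 = 21.76 pp.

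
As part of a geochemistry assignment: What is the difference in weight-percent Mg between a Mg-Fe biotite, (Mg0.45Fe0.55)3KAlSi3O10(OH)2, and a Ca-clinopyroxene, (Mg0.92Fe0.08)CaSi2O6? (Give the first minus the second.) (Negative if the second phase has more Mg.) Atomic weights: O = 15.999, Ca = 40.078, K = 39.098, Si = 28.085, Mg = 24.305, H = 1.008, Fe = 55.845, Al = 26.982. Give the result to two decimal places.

-3.22 percentage points

First mineral: 32.812 g Mg in 469.295 g formula = 6.99 wt% Mg.
Second mineral: 22.361 g Mg in 219.070 g formula = 10.21 wt% Mg.
6.99% − 10.21% gives a difference of -3.22 percentage points.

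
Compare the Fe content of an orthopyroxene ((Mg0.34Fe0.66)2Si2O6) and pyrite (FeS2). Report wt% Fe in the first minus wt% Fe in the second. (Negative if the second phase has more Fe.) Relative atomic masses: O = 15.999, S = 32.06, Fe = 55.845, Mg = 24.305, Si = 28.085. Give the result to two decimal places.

Fe in (Mg0.34Fe0.66)2Si2O6: molar mass 242.407 g/mol; 1.32×55.845 = 73.715 g → 30.41 wt%.
Fe in FeS2: molar mass 119.965 g/mol; 1×55.845 = 55.845 g → 46.55 wt%.
Difference = 30.41 − 46.55 = -16.14 percentage points.

-16.14 percentage points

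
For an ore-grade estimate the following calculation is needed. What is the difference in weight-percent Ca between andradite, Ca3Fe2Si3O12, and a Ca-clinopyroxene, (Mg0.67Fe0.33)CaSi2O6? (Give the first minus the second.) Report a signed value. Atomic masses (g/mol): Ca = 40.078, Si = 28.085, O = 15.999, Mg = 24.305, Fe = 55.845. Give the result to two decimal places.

First mineral: 120.234 g Ca in 508.167 g formula = 23.66 wt% Ca.
Second mineral: 40.078 g Ca in 226.955 g formula = 17.66 wt% Ca.
23.66% − 17.66% gives a difference of 6.00 percentage points.

6.00 percentage points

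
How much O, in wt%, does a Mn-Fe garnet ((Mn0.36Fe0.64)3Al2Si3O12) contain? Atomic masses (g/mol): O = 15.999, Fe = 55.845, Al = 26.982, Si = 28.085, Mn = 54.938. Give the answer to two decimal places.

Molar mass of (Mn0.36Fe0.64)3Al2Si3O12: 1.08×54.938 + 1.92×55.845 + 2×26.982 + 3×28.085 + 12×15.999 = 496.762 g/mol.
Mass of O per formula unit: 12 × 15.999 = 191.988 g.
Weight fraction O = 191.988 / 496.762 = 0.3865.

38.65 wt%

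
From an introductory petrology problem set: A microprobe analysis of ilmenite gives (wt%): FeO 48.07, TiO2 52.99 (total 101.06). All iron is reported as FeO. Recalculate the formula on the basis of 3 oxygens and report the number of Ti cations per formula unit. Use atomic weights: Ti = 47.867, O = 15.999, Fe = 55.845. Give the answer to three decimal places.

FeO: 48.07/71.844 = 0.66909 mol → 0.66909 mol Fe, 0.66909 mol O.
TiO2: 52.99/79.865 = 0.66349 mol → 0.66349 mol Ti, 1.32698 mol O.
Total oxygen = 1.99607 mol. Normalization factor = 3/1.99607 = 1.50295.
Ti per 3 O = 0.66349 × 1.50295 = 0.997.

0.997 Ti apfu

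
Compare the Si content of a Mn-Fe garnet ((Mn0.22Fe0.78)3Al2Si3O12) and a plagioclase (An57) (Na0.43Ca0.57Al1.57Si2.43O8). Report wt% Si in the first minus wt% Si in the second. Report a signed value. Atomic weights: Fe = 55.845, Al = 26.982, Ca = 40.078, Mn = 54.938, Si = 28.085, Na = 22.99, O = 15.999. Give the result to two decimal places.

First mineral: 84.255 g Si in 497.143 g formula = 16.95 wt% Si.
Second mineral: 68.247 g Si in 271.330 g formula = 25.15 wt% Si.
16.95% − 25.15% gives a difference of -8.20 percentage points.

-8.20 percentage points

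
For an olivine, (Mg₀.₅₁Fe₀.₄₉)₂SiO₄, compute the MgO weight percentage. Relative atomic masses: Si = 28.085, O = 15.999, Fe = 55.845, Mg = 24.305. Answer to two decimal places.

23.96 wt%

Molar mass of (Mg₀.₅₁Fe₀.₄₉)₂SiO₄ = 1.02*24.305 + 0.98*55.845 + 1*28.085 + 4*15.999 = 171.600 g/mol.
Each formula unit contains 1.02 Mg, equivalent to 1.02/1 = 1.0200 mol MgO.
M(MgO) = 1×24.305 + 1×15.999 = 40.304 g/mol.
Mass of MgO per formula unit = 1.0200 × 40.304 = 41.110 g.
MgO wt% = 41.110 / 171.600 × 100 = 23.96%.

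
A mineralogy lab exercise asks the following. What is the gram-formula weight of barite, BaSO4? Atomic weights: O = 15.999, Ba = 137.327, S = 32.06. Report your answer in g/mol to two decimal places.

The formula mass is the sum 1*137.327 + 1*32.06 + 4*15.999.

233.38 g/mol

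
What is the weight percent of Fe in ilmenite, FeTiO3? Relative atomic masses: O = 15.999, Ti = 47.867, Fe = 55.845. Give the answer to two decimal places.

Molar mass of FeTiO3: 1×55.845 + 1×47.867 + 3×15.999 = 151.709 g/mol.
Mass of Fe per formula unit: 1 × 55.845 = 55.845 g.
Weight fraction Fe = 55.845 / 151.709 = 0.3681.

36.81 wt%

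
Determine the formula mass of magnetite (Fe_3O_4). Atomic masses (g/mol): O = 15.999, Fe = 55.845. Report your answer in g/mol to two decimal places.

M = 3*55.845 + 4*15.999

231.53 g/mol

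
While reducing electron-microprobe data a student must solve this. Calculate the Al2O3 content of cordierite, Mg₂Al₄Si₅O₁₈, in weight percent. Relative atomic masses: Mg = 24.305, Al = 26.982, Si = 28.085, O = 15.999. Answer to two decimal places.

34.86 wt%

Molar mass of Mg₂Al₄Si₅O₁₈ = 2×24.305 + 4×26.982 + 5×28.085 + 18×15.999 = 584.945 g/mol.
Each formula unit contains 4 Al, equivalent to 4/2 = 2.0000 mol Al2O3.
M(Al2O3) = 2×26.982 + 3×15.999 = 101.961 g/mol.
Mass of Al2O3 per formula unit = 2.0000 × 101.961 = 203.922 g.
Al2O3 wt% = 203.922 / 584.945 × 100 = 34.86%.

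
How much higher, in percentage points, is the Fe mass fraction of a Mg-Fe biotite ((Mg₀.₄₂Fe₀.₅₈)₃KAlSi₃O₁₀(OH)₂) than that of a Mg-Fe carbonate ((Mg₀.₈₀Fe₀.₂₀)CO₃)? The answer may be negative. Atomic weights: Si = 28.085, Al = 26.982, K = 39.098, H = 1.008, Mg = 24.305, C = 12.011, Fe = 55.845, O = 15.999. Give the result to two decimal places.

M((Mg₀.₄₂Fe₀.₅₈)₃KAlSi₃O₁₀(OH)₂) = 472.134 g/mol, so wt% Fe = 97.170/472.134 × 100 = 20.58%.
M((Mg₀.₈₀Fe₀.₂₀)CO₃) = 90.621 g/mol, so wt% Fe = 11.169/90.621 × 100 = 12.32%.
20.58 − 12.32 = 8.26 pp.

8.26 percentage points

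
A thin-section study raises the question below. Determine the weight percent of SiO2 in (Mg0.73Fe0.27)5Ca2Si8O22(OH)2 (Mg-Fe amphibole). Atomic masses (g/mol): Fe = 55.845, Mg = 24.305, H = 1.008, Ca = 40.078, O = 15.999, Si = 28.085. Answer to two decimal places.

56.22 wt%

Molar mass of (Mg0.73Fe0.27)5Ca2Si8O22(OH)2 = 3.65×24.305 + 1.35×55.845 + 2×40.078 + 8×28.085 + 24×15.999 + 2×1.008 = 854.932 g/mol.
Each formula unit contains 8 Si, equivalent to 8/1 = 8.0000 mol SiO2.
M(SiO2) = 1×28.085 + 2×15.999 = 60.083 g/mol.
Mass of SiO2 per formula unit = 8.0000 × 60.083 = 480.664 g.
SiO2 wt% = 480.664 / 854.932 × 100 = 56.22%.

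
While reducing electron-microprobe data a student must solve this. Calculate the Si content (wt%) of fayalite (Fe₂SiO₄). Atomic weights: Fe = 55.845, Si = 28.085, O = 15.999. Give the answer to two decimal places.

Molar mass of Fe₂SiO₄: 2·55.845 + 1·28.085 + 4·15.999 = 203.771 g/mol.
Mass of Si per formula unit: 1 × 28.085 = 28.085 g.
Weight fraction Si = 28.085 / 203.771 = 0.1378.

13.78 wt%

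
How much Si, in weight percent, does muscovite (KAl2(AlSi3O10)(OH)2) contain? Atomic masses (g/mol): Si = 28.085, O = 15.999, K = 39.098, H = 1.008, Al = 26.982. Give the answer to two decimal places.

M(KAl2(AlSi3O10)(OH)2) = 398.303 g/mol.
Si contributes 3 × 28.085 = 84.255 g per mole.
84.255/398.303 = 0.2115 → 21.15%.

21.15 weight percent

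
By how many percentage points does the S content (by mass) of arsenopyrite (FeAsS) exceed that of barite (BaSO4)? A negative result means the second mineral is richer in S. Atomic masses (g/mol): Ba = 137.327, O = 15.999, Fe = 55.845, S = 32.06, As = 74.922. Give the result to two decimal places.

5.95 percentage points

First mineral: 32.060 g S in 162.827 g formula = 19.69 wt% S.
Second mineral: 32.060 g S in 233.383 g formula = 13.74 wt% S.
19.69% − 13.74% gives a difference of 5.95 percentage points.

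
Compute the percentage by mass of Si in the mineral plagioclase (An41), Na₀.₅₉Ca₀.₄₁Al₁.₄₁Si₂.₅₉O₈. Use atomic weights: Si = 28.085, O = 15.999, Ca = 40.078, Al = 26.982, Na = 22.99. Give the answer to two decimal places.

27.06 wt%

M(Na₀.₅₉Ca₀.₄₁Al₁.₄₁Si₂.₅₉O₈) = 268.773 g/mol.
Si contributes 2.59 × 28.085 = 72.740 g per mole.
72.740/268.773 = 0.2706 → 27.06%.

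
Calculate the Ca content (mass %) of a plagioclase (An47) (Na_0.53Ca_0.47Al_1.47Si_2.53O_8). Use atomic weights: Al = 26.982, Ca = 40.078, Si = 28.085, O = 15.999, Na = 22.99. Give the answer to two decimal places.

6.98 mass %

Molar mass of Na_0.53Ca_0.47Al_1.47Si_2.53O_8: 0.53*22.99 + 0.47*40.078 + 1.47*26.982 + 2.53*28.085 + 8*15.999 = 269.732 g/mol.
Mass of Ca per formula unit: 0.47 × 40.078 = 18.837 g.
Weight fraction Ca = 18.837 / 269.732 = 0.0698.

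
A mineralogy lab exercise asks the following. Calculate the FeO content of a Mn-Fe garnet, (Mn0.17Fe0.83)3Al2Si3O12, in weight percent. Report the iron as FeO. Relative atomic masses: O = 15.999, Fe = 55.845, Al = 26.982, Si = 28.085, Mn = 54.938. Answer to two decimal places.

35.97 wt%

Molar mass of (Mn0.17Fe0.83)3Al2Si3O12 = 0.51×54.938 + 2.49×55.845 + 2×26.982 + 3×28.085 + 12×15.999 = 497.279 g/mol.
Each formula unit contains 2.49 Fe, equivalent to 2.49/1 = 2.4900 mol FeO.
M(FeO) = 1×55.845 + 1×15.999 = 71.844 g/mol.
Mass of FeO per formula unit = 2.4900 × 71.844 = 178.892 g.
FeO wt% = 178.892 / 497.279 × 100 = 35.97%.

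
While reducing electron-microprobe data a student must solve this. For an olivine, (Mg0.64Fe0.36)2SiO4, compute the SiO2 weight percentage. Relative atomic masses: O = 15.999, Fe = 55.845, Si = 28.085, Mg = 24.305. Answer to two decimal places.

36.77 wt%

Formula mass = 163.400 g/mol.
1 Si → 1.0000 mol SiO2 per formula unit; M(SiO2) = 60.083, so SiO2 mass = 60.083 g.
60.083/163.400 × 100 = 36.77 wt%.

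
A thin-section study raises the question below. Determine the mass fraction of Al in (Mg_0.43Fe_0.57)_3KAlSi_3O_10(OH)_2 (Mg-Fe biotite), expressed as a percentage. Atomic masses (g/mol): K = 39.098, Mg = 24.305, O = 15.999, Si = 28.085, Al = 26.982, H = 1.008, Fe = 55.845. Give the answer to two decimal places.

5.73 weight percent

M((Mg_0.43Fe_0.57)_3KAlSi_3O_10(OH)_2) = 471.187 g/mol.
Al contributes 1 × 26.982 = 26.982 g per mole.
26.982/471.187 = 0.0573 → 5.73%.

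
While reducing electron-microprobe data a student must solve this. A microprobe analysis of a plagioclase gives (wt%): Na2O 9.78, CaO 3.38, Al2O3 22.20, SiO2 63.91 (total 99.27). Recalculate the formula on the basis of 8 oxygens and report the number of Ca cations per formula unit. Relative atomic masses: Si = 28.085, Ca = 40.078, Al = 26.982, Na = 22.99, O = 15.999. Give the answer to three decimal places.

0.161 Ca apfu

9.78 wt% Na2O ÷ 61.979 g/mol = 0.15780 mol, giving 0.31560 Na and 0.15780 O.
3.38 wt% CaO ÷ 56.077 g/mol = 0.06027 mol, giving 0.06027 Ca and 0.06027 O.
22.20 wt% Al2O3 ÷ 101.961 g/mol = 0.21773 mol, giving 0.43546 Al and 0.65319 O.
63.91 wt% SiO2 ÷ 60.083 g/mol = 1.06370 mol, giving 1.06370 Si and 2.12740 O.
Oxygen sums to 2.99866; scaling by 8/2.99866 = 2.66786 puts the formula on 8 O.
Ca: 0.06027 × 2.66786 = 0.161 atoms per formula unit.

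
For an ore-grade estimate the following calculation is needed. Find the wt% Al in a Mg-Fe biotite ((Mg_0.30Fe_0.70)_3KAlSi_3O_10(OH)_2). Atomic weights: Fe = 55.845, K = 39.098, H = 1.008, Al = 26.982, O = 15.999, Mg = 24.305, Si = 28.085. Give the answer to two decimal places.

5.58 mass %

Molar mass of (Mg_0.30Fe_0.70)_3KAlSi_3O_10(OH)_2: 0.90·24.305 + 2.10·55.845 + 1·39.098 + 1·26.982 + 3·28.085 + 12·15.999 + 2·1.008 = 483.488 g/mol.
Mass of Al per formula unit: 1 × 26.982 = 26.982 g.
Weight fraction Al = 26.982 / 483.488 = 0.0558.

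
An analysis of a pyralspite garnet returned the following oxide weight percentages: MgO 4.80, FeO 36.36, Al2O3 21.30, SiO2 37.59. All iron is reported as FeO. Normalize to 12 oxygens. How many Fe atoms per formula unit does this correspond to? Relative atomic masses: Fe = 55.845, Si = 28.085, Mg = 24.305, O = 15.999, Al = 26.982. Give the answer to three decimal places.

2.426 Fe apfu

MgO (M=40.304): mol = 0.11909; Mg = 0.11909, O = 0.11909.
FeO (M=71.844): mol = 0.50610; Fe = 0.50610, O = 0.50610.
Al2O3 (M=101.961): mol = 0.20890; Al = 0.41780, O = 0.62670.
SiO2 (M=60.083): mol = 0.62563; Si = 0.62563, O = 1.25126.
ΣO = 2.50315; factor = 12/ΣO = 4.79396.
Fe apfu = 0.50610 × 4.79396 = 2.426.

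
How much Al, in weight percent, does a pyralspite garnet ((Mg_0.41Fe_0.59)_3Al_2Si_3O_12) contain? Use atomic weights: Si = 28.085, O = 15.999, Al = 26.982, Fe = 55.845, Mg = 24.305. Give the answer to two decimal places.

Molar mass of (Mg_0.41Fe_0.59)_3Al_2Si_3O_12: 1.23*24.305 + 1.77*55.845 + 2*26.982 + 3*28.085 + 12*15.999 = 458.948 g/mol.
Mass of Al per formula unit: 2 × 26.982 = 53.964 g.
Weight fraction Al = 53.964 / 458.948 = 0.1176.

11.76 weight percent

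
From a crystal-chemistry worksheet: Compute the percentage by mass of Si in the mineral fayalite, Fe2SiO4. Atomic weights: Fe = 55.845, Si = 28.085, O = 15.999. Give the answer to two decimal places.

13.78 mass %

M(Fe2SiO4) = 203.771 g/mol.
Si contributes 1 × 28.085 = 28.085 g per mole.
28.085/203.771 = 0.1378 → 13.78%.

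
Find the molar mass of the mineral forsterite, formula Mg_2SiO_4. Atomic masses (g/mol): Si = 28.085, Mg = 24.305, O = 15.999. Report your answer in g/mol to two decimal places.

The formula mass is the sum 2×24.305 + 1×28.085 + 4×15.999.

140.69 g/mol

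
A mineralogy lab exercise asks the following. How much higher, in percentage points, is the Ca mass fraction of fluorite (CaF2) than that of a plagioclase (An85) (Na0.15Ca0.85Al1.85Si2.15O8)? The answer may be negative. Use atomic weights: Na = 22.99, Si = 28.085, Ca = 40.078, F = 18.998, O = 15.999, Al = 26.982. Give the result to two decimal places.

38.98 percentage points

M(CaF2) = 78.074 g/mol, so wt% Ca = 40.078/78.074 × 100 = 51.33%.
M(Na0.15Ca0.85Al1.85Si2.15O8) = 275.806 g/mol, so wt% Ca = 34.066/275.806 × 100 = 12.35%.
51.33 − 12.35 = 38.98 pp.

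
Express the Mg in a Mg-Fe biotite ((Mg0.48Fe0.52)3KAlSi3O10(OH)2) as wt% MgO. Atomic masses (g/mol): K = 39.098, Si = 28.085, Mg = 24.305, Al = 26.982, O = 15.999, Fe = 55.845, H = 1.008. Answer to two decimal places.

Formula mass = 466.456 g/mol.
1.44 Mg → 1.4400 mol MgO per formula unit; M(MgO) = 40.304, so MgO mass = 58.038 g.
58.038/466.456 × 100 = 12.44 wt%.

12.44 wt%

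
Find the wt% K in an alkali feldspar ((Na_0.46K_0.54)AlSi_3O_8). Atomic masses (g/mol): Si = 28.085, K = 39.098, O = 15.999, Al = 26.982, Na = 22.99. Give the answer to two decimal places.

7.79 mass %

M((Na_0.46K_0.54)AlSi_3O_8) = 270.917 g/mol.
K contributes 0.54 × 39.098 = 21.113 g per mole.
21.113/270.917 = 0.0779 → 7.79%.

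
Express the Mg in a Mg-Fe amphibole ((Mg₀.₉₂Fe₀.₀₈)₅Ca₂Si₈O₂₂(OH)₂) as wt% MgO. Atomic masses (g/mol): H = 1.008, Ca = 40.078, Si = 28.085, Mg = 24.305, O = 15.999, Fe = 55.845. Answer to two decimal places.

Molar mass of (Mg₀.₉₂Fe₀.₀₈)₅Ca₂Si₈O₂₂(OH)₂ = 4.60*24.305 + 0.40*55.845 + 2*40.078 + 8*28.085 + 24*15.999 + 2*1.008 = 824.969 g/mol.
Each formula unit contains 4.60 Mg, equivalent to 4.60/1 = 4.6000 mol MgO.
M(MgO) = 1×24.305 + 1×15.999 = 40.304 g/mol.
Mass of MgO per formula unit = 4.6000 × 40.304 = 185.398 g.
MgO wt% = 185.398 / 824.969 × 100 = 22.47%.

22.47 wt%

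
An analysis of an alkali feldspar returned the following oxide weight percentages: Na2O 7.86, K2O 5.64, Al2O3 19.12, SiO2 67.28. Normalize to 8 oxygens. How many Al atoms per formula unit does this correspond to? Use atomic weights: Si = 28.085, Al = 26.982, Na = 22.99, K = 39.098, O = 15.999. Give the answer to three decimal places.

1.004 Al apfu

7.86 wt% Na2O ÷ 61.979 g/mol = 0.12682 mol, giving 0.25364 Na and 0.12682 O.
5.64 wt% K2O ÷ 94.195 g/mol = 0.05988 mol, giving 0.11976 K and 0.05988 O.
19.12 wt% Al2O3 ÷ 101.961 g/mol = 0.18752 mol, giving 0.37504 Al and 0.56256 O.
67.28 wt% SiO2 ÷ 60.083 g/mol = 1.11978 mol, giving 1.11978 Si and 2.23956 O.
Oxygen sums to 2.98882; scaling by 8/2.98882 = 2.67664 puts the formula on 8 O.
Al: 0.37504 × 2.67664 = 1.004 atoms per formula unit.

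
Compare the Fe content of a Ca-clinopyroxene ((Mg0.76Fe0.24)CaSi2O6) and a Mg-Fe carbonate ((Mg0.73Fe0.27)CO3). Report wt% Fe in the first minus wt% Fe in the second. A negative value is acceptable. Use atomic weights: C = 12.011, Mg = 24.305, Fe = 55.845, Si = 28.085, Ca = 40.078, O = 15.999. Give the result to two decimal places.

First mineral: 13.403 g Fe in 224.117 g formula = 5.98 wt% Fe.
Second mineral: 15.078 g Fe in 92.829 g formula = 16.24 wt% Fe.
5.98% − 16.24% gives a difference of -10.26 percentage points.

-10.26 percentage points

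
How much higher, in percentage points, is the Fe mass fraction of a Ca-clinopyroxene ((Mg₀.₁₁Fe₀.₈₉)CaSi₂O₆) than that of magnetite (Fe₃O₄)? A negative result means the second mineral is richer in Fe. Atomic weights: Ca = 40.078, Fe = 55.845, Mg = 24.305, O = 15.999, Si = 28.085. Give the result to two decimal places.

Fe in (Mg₀.₁₁Fe₀.₈₉)CaSi₂O₆: molar mass 244.618 g/mol; 0.89×55.845 = 49.702 g → 20.32 wt%.
Fe in Fe₃O₄: molar mass 231.531 g/mol; 3×55.845 = 167.535 g → 72.36 wt%.
Difference = 20.32 − 72.36 = -52.04 percentage points.

-52.04 percentage points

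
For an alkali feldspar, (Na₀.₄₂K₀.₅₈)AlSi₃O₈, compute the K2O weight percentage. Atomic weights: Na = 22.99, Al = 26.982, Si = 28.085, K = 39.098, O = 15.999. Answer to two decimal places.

M((Na₀.₄₂K₀.₅₈)AlSi₃O₈) = 271.562 g/mol; M(K2O) = 94.195 g/mol.
Moles K2O per formula unit = 0.58 K ÷ 2 = 0.2900.
K2O fraction = (0.2900 × 94.195) / 271.562 = 27.317/271.562 = 0.1006.

10.06 wt%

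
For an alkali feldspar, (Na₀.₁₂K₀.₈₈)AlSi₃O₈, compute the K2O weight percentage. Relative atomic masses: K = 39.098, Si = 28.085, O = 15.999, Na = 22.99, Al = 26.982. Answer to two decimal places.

M((Na₀.₁₂K₀.₈₈)AlSi₃O₈) = 276.394 g/mol; M(K2O) = 94.195 g/mol.
Moles K2O per formula unit = 0.88 K ÷ 2 = 0.4400.
K2O fraction = (0.4400 × 94.195) / 276.394 = 41.446/276.394 = 0.1500.

15.00 wt%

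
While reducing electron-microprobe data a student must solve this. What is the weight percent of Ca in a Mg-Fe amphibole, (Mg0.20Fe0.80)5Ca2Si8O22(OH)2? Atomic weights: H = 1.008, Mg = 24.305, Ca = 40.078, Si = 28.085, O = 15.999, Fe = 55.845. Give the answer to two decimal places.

8.54 mass %

M((Mg0.20Fe0.80)5Ca2Si8O22(OH)2) = 938.513 g/mol.
Ca contributes 2 × 40.078 = 80.156 g per mole.
80.156/938.513 = 0.0854 → 8.54%.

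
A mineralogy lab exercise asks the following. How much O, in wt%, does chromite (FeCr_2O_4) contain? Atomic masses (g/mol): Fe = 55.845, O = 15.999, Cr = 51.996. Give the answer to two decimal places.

28.59 wt%

Formula mass = 1*55.845 + 2*51.996 + 4*15.999 = 223.833 g/mol, of which 63.996 g is O.
So O makes up 63.996/223.833 = 0.2859 of the mass, i.e. 28.59%.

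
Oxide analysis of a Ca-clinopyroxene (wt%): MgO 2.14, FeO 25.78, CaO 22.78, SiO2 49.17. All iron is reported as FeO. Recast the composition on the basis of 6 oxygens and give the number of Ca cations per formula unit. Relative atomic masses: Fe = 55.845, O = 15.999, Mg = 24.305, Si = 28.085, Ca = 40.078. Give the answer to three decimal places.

0.993 Ca apfu

MgO: 2.14/40.304 = 0.05310 mol → 0.05310 mol Mg, 0.05310 mol O.
FeO: 25.78/71.844 = 0.35883 mol → 0.35883 mol Fe, 0.35883 mol O.
CaO: 22.78/56.077 = 0.40623 mol → 0.40623 mol Ca, 0.40623 mol O.
SiO2: 49.17/60.083 = 0.81837 mol → 0.81837 mol Si, 1.63674 mol O.
Total oxygen = 2.45490 mol. Normalization factor = 6/2.45490 = 2.44409.
Ca per 6 O = 0.40623 × 2.44409 = 0.993.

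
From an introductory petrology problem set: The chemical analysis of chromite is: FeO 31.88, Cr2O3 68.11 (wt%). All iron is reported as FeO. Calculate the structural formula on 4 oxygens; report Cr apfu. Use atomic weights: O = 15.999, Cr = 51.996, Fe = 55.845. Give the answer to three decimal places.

2.005 Cr apfu

FeO (M=71.844): mol = 0.44374; Fe = 0.44374, O = 0.44374.
Cr2O3 (M=151.989): mol = 0.44812; Cr = 0.89624, O = 1.34436.
ΣO = 1.78810; factor = 4/ΣO = 2.23701.
Cr apfu = 0.89624 × 2.23701 = 2.005.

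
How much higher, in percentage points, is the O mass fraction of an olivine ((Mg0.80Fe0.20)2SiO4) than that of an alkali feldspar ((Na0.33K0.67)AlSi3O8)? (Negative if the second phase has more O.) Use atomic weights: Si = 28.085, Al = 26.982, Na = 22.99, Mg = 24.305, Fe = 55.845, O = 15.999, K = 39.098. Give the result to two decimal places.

-5.14 percentage points

M((Mg0.80Fe0.20)2SiO4) = 153.307 g/mol, so wt% O = 63.996/153.307 × 100 = 41.74%.
M((Na0.33K0.67)AlSi3O8) = 273.011 g/mol, so wt% O = 127.992/273.011 × 100 = 46.88%.
41.74 − 46.88 = -5.14 pp.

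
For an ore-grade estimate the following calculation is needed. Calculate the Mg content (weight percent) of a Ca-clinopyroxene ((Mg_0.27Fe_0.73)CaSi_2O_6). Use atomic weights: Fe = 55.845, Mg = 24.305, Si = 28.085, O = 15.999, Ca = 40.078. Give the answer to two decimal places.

Formula mass = 0.27*24.305 + 0.73*55.845 + 1*40.078 + 2*28.085 + 6*15.999 = 239.571 g/mol, of which 6.562 g is Mg.
So Mg makes up 6.562/239.571 = 0.0274 of the mass, i.e. 2.74%.

2.74 weight percent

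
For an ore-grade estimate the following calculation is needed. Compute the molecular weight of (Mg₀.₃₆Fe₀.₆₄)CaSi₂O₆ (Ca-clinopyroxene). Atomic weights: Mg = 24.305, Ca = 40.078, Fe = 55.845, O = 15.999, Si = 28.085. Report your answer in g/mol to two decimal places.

236.73 g/mol

Mg: 0.36 × 24.305 = 8.7498
Fe: 0.64 × 55.845 = 35.7408
Ca: 1 × 40.078 = 40.0780
Si: 2 × 28.085 = 56.1700
O: 6 × 15.999 = 95.9940
Summing the contributions gives the formula mass.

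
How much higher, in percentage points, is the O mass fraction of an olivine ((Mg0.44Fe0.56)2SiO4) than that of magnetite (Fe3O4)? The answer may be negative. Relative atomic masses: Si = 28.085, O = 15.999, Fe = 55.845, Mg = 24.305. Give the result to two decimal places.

O in (Mg0.44Fe0.56)2SiO4: molar mass 176.016 g/mol; 4×15.999 = 63.996 g → 36.36 wt%.
O in Fe3O4: molar mass 231.531 g/mol; 4×15.999 = 63.996 g → 27.64 wt%.
Difference = 36.36 − 27.64 = 8.72 percentage points.

8.72 percentage points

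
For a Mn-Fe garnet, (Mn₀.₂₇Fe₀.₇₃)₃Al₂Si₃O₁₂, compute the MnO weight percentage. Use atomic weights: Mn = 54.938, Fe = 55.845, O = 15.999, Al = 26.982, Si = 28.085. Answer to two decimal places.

Formula mass = 497.007 g/mol.
0.81 Mn → 0.8100 mol MnO per formula unit; M(MnO) = 70.937, so MnO mass = 57.459 g.
57.459/497.007 × 100 = 11.56 wt%.

11.56 wt%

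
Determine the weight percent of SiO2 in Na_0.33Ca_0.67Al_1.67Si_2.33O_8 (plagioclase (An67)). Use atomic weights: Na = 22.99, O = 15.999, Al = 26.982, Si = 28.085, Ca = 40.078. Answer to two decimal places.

51.29 wt%

Formula mass = 272.929 g/mol.
2.33 Si → 2.3300 mol SiO2 per formula unit; M(SiO2) = 60.083, so SiO2 mass = 139.993 g.
139.993/272.929 × 100 = 51.29 wt%.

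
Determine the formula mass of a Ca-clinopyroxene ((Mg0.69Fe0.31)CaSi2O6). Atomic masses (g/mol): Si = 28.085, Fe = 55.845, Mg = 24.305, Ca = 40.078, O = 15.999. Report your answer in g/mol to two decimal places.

226.32 g/mol

The formula mass is the sum 0.69·24.305 + 0.31·55.845 + 1·40.078 + 2·28.085 + 6·15.999.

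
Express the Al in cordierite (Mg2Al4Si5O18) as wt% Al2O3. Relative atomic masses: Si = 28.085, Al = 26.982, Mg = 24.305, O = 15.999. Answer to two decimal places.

Molar mass of Mg2Al4Si5O18 = 2×24.305 + 4×26.982 + 5×28.085 + 18×15.999 = 584.945 g/mol.
Each formula unit contains 4 Al, equivalent to 4/2 = 2.0000 mol Al2O3.
M(Al2O3) = 2×26.982 + 3×15.999 = 101.961 g/mol.
Mass of Al2O3 per formula unit = 2.0000 × 101.961 = 203.922 g.
Al2O3 wt% = 203.922 / 584.945 × 100 = 34.86%.

34.86 wt%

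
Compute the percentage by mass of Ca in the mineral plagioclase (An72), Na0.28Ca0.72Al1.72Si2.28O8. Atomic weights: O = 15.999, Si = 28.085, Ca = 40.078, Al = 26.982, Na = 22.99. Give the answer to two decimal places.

10.54 wt%

M(Na0.28Ca0.72Al1.72Si2.28O8) = 273.728 g/mol.
Ca contributes 0.72 × 40.078 = 28.856 g per mole.
28.856/273.728 = 0.1054 → 10.54%.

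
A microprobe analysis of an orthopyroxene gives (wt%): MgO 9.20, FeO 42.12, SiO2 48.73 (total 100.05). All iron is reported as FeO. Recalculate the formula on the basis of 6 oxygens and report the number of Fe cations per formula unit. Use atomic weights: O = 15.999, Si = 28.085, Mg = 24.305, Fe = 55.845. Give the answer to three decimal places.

1.444 Fe apfu

9.20 wt% MgO ÷ 40.304 g/mol = 0.22827 mol, giving 0.22827 Mg and 0.22827 O.
42.12 wt% FeO ÷ 71.844 g/mol = 0.58627 mol, giving 0.58627 Fe and 0.58627 O.
48.73 wt% SiO2 ÷ 60.083 g/mol = 0.81104 mol, giving 0.81104 Si and 1.62208 O.
Oxygen sums to 2.43662; scaling by 6/2.43662 = 2.46243 puts the formula on 6 O.
Fe: 0.58627 × 2.46243 = 1.444 atoms per formula unit.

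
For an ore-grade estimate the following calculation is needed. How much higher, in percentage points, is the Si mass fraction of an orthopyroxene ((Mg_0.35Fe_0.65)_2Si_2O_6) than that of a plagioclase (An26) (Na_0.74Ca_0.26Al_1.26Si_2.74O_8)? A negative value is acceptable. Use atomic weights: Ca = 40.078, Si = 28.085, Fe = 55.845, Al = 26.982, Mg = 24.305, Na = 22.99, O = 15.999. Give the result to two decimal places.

-5.66 percentage points

First mineral: 56.170 g Si in 241.776 g formula = 23.23 wt% Si.
Second mineral: 76.953 g Si in 266.375 g formula = 28.89 wt% Si.
23.23% − 28.89% gives a difference of -5.66 percentage points.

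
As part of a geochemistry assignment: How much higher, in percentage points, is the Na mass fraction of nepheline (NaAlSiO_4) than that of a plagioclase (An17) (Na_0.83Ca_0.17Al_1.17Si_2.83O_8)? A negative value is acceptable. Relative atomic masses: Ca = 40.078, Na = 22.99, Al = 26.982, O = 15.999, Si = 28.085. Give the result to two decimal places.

8.98 percentage points

First mineral: 22.990 g Na in 142.053 g formula = 16.18 wt% Na.
Second mineral: 19.082 g Na in 264.936 g formula = 7.20 wt% Na.
16.18% − 7.20% gives a difference of 8.98 percentage points.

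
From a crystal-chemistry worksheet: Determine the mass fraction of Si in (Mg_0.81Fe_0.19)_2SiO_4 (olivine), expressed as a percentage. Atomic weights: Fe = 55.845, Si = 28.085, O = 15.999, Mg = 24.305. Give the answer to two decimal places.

Molar mass of (Mg_0.81Fe_0.19)_2SiO_4: 1.62×24.305 + 0.38×55.845 + 1×28.085 + 4×15.999 = 152.676 g/mol.
Mass of Si per formula unit: 1 × 28.085 = 28.085 g.
Weight fraction Si = 28.085 / 152.676 = 0.1840.

18.40 mass %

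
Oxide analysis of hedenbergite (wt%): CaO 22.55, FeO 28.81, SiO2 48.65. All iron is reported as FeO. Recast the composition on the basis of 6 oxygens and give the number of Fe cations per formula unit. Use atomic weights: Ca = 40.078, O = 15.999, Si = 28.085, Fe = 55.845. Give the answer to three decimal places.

0.993 Fe apfu

CaO: 22.55/56.077 = 0.40213 mol → 0.40213 mol Ca, 0.40213 mol O.
FeO: 28.81/71.844 = 0.40101 mol → 0.40101 mol Fe, 0.40101 mol O.
SiO2: 48.65/60.083 = 0.80971 mol → 0.80971 mol Si, 1.61942 mol O.
Total oxygen = 2.42256 mol. Normalization factor = 6/2.42256 = 2.47672.
Fe per 6 O = 0.40101 × 2.47672 = 0.993.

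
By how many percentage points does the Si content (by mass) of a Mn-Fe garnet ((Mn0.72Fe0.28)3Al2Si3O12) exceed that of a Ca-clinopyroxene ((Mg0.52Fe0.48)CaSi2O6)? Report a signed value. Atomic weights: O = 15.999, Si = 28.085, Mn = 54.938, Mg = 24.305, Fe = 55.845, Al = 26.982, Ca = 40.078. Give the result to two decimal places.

-7.25 percentage points

First mineral: 84.255 g Si in 495.783 g formula = 16.99 wt% Si.
Second mineral: 56.170 g Si in 231.686 g formula = 24.24 wt% Si.
16.99% − 24.24% gives a difference of -7.25 percentage points.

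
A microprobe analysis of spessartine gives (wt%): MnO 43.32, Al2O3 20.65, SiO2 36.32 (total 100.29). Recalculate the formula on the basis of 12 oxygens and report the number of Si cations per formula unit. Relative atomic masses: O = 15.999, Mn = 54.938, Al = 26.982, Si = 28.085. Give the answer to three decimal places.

2.989 Si apfu

MnO (M=70.937): mol = 0.61068; Mn = 0.61068, O = 0.61068.
Al2O3 (M=101.961): mol = 0.20253; Al = 0.40506, O = 0.60759.
SiO2 (M=60.083): mol = 0.60450; Si = 0.60450, O = 1.20900.
ΣO = 2.42727; factor = 12/ΣO = 4.94383.
Si apfu = 0.60450 × 4.94383 = 2.989.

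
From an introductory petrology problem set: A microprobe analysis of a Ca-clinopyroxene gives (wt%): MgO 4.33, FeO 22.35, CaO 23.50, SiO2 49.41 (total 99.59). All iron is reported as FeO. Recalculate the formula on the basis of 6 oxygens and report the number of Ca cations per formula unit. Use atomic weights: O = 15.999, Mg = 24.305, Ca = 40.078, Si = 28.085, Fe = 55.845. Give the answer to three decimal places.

1.013 Ca apfu

MgO (M=40.304): mol = 0.10743; Mg = 0.10743, O = 0.10743.
FeO (M=71.844): mol = 0.31109; Fe = 0.31109, O = 0.31109.
CaO (M=56.077): mol = 0.41907; Ca = 0.41907, O = 0.41907.
SiO2 (M=60.083): mol = 0.82236; Si = 0.82236, O = 1.64472.
ΣO = 2.48231; factor = 6/ΣO = 2.41710.
Ca apfu = 0.41907 × 2.41710 = 1.013.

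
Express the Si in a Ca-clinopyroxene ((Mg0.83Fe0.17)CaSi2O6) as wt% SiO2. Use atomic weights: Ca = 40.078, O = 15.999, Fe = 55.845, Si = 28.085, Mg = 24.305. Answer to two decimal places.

Molar mass of (Mg0.83Fe0.17)CaSi2O6 = 0.83·24.305 + 0.17·55.845 + 1·40.078 + 2·28.085 + 6·15.999 = 221.909 g/mol.
Each formula unit contains 2 Si, equivalent to 2/1 = 2.0000 mol SiO2.
M(SiO2) = 1×28.085 + 2×15.999 = 60.083 g/mol.
Mass of SiO2 per formula unit = 2.0000 × 60.083 = 120.166 g.
SiO2 wt% = 120.166 / 221.909 × 100 = 54.15%.

54.15 wt%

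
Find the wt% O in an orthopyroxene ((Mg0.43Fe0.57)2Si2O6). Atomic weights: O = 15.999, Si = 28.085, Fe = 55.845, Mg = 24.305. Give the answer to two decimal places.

40.55 mass %

Molar mass of (Mg0.43Fe0.57)2Si2O6: 0.86*24.305 + 1.14*55.845 + 2*28.085 + 6*15.999 = 236.730 g/mol.
Mass of O per formula unit: 6 × 15.999 = 95.994 g.
Weight fraction O = 95.994 / 236.730 = 0.4055.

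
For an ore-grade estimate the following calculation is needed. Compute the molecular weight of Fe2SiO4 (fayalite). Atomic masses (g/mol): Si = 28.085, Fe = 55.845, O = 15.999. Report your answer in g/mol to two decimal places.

203.77 g/mol

The formula mass is the sum 2×55.845 + 1×28.085 + 4×15.999.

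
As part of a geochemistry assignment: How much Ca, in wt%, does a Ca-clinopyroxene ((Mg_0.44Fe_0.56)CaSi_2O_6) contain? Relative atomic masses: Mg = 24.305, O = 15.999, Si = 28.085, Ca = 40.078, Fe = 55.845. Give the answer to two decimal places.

17.11 wt%

M((Mg_0.44Fe_0.56)CaSi_2O_6) = 234.209 g/mol.
Ca contributes 1 × 40.078 = 40.078 g per mole.
40.078/234.209 = 0.1711 → 17.11%.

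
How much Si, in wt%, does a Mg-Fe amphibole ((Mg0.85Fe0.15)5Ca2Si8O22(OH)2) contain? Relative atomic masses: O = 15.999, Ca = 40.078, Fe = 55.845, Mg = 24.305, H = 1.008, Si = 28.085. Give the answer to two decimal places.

26.88 wt%

M((Mg0.85Fe0.15)5Ca2Si8O22(OH)2) = 836.008 g/mol.
Si contributes 8 × 28.085 = 224.680 g per mole.
224.680/836.008 = 0.2688 → 26.88%.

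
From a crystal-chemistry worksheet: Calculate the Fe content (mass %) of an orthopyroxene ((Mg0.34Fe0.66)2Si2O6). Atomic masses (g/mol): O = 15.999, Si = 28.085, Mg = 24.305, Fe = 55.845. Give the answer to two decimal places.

30.41 mass %

Formula mass = 0.68·24.305 + 1.32·55.845 + 2·28.085 + 6·15.999 = 242.407 g/mol, of which 73.715 g is Fe.
So Fe makes up 73.715/242.407 = 0.3041 of the mass, i.e. 30.41%.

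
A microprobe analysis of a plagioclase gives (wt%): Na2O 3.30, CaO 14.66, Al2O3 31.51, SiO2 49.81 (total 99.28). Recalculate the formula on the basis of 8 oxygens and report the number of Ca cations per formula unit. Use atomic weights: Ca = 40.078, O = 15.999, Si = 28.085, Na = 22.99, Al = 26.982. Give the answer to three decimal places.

0.721 Ca apfu

3.30 wt% Na2O ÷ 61.979 g/mol = 0.05324 mol, giving 0.10648 Na and 0.05324 O.
14.66 wt% CaO ÷ 56.077 g/mol = 0.26143 mol, giving 0.26143 Ca and 0.26143 O.
31.51 wt% Al2O3 ÷ 101.961 g/mol = 0.30904 mol, giving 0.61808 Al and 0.92712 O.
49.81 wt% SiO2 ÷ 60.083 g/mol = 0.82902 mol, giving 0.82902 Si and 1.65804 O.
Oxygen sums to 2.89983; scaling by 8/2.89983 = 2.75878 puts the formula on 8 O.
Ca: 0.26143 × 2.75878 = 0.721 atoms per formula unit.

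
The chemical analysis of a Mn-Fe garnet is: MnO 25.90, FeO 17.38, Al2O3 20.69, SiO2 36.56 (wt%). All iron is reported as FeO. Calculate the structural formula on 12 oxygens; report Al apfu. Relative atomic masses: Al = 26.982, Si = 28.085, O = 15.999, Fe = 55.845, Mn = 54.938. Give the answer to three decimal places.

MnO: 25.90/70.937 = 0.36511 mol → 0.36511 mol Mn, 0.36511 mol O.
FeO: 17.38/71.844 = 0.24191 mol → 0.24191 mol Fe, 0.24191 mol O.
Al2O3: 20.69/101.961 = 0.20292 mol → 0.40584 mol Al, 0.60876 mol O.
SiO2: 36.56/60.083 = 0.60849 mol → 0.60849 mol Si, 1.21698 mol O.
Total oxygen = 2.43276 mol. Normalization factor = 12/2.43276 = 4.93267.
Al per 12 O = 0.40584 × 4.93267 = 2.002.

2.002 Al apfu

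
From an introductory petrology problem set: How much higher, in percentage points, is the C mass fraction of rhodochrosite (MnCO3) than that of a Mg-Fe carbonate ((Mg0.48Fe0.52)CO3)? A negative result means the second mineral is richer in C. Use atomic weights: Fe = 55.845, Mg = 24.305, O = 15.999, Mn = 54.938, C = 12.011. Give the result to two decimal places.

First mineral: 12.011 g C in 114.946 g formula = 10.45 wt% C.
Second mineral: 12.011 g C in 100.714 g formula = 11.93 wt% C.
10.45% − 11.93% gives a difference of -1.48 percentage points.

-1.48 percentage points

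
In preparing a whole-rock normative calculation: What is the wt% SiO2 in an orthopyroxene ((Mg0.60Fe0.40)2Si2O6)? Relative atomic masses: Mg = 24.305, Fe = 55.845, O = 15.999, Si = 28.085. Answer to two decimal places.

53.17 wt%

M((Mg0.60Fe0.40)2Si2O6) = 226.006 g/mol; M(SiO2) = 60.083 g/mol.
Moles SiO2 per formula unit = 2 Si ÷ 1 = 2.0000.
SiO2 fraction = (2.0000 × 60.083) / 226.006 = 120.166/226.006 = 0.5317.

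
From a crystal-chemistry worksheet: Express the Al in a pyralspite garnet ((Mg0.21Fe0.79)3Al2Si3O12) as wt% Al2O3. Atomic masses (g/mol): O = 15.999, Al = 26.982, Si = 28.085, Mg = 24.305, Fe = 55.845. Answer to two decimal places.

Formula mass = 477.872 g/mol.
2 Al → 1.0000 mol Al2O3 per formula unit; M(Al2O3) = 101.961, so Al2O3 mass = 101.961 g.
101.961/477.872 × 100 = 21.34 wt%.

21.34 wt%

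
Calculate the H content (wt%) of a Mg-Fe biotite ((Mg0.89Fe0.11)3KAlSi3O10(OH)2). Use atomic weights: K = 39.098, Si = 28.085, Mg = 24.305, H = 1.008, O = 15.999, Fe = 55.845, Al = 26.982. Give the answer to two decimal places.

0.47 wt%

Molar mass of (Mg0.89Fe0.11)3KAlSi3O10(OH)2: 2.67·24.305 + 0.33·55.845 + 1·39.098 + 1·26.982 + 3·28.085 + 12·15.999 + 2·1.008 = 427.662 g/mol.
Mass of H per formula unit: 2 × 1.008 = 2.016 g.
Weight fraction H = 2.016 / 427.662 = 0.0047.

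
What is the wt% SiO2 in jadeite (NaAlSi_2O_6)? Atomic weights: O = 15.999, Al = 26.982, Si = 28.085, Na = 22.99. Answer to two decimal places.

Formula mass = 202.136 g/mol.
2 Si → 2.0000 mol SiO2 per formula unit; M(SiO2) = 60.083, so SiO2 mass = 120.166 g.
120.166/202.136 × 100 = 59.45 wt%.

59.45 wt%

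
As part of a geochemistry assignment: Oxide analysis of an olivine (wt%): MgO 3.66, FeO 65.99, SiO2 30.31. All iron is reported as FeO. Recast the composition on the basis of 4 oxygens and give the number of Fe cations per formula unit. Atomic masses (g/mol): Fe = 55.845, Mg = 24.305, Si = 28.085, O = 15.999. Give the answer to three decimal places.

1.820 Fe apfu

3.66 wt% MgO ÷ 40.304 g/mol = 0.09081 mol, giving 0.09081 Mg and 0.09081 O.
65.99 wt% FeO ÷ 71.844 g/mol = 0.91852 mol, giving 0.91852 Fe and 0.91852 O.
30.31 wt% SiO2 ÷ 60.083 g/mol = 0.50447 mol, giving 0.50447 Si and 1.00894 O.
Oxygen sums to 2.01827; scaling by 4/2.01827 = 1.98190 puts the formula on 4 O.
Fe: 0.91852 × 1.98190 = 1.820 atoms per formula unit.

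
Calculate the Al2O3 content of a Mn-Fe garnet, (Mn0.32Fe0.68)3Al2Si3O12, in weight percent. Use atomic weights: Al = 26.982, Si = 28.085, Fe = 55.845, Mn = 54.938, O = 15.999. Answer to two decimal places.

20.52 wt%

Molar mass of (Mn0.32Fe0.68)3Al2Si3O12 = 0.96×54.938 + 2.04×55.845 + 2×26.982 + 3×28.085 + 12×15.999 = 496.871 g/mol.
Each formula unit contains 2 Al, equivalent to 2/2 = 1.0000 mol Al2O3.
M(Al2O3) = 2×26.982 + 3×15.999 = 101.961 g/mol.
Mass of Al2O3 per formula unit = 1.0000 × 101.961 = 101.961 g.
Al2O3 wt% = 101.961 / 496.871 × 100 = 20.52%.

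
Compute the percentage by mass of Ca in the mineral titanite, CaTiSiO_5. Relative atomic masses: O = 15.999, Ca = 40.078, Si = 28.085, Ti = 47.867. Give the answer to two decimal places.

M(CaTiSiO_5) = 196.025 g/mol.
Ca contributes 1 × 40.078 = 40.078 g per mole.
40.078/196.025 = 0.2045 → 20.45%.

20.45 mass %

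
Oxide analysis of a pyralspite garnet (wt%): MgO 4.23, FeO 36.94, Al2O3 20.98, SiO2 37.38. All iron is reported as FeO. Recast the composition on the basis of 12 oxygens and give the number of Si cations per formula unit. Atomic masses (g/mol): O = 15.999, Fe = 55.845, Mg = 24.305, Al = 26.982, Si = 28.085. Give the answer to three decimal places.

4.23 wt% MgO ÷ 40.304 g/mol = 0.10495 mol, giving 0.10495 Mg and 0.10495 O.
36.94 wt% FeO ÷ 71.844 g/mol = 0.51417 mol, giving 0.51417 Fe and 0.51417 O.
20.98 wt% Al2O3 ÷ 101.961 g/mol = 0.20576 mol, giving 0.41152 Al and 0.61728 O.
37.38 wt% SiO2 ÷ 60.083 g/mol = 0.62214 mol, giving 0.62214 Si and 1.24428 O.
Oxygen sums to 2.48068; scaling by 12/2.48068 = 4.83738 puts the formula on 12 O.
Si: 0.62214 × 4.83738 = 3.010 atoms per formula unit.

3.010 Si apfu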